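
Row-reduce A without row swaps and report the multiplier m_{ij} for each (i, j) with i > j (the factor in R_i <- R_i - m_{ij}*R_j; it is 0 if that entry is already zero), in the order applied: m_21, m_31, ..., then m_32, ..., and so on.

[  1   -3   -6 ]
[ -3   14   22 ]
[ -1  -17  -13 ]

multipliers: -3, -1, -4

Forward elimination:
R2 <- R2 - (-3)*R1:  [ 0  5  4 ]
R3 <- R3 - (-1)*R1:  [   0  -20  -19 ]
R3 <- R3 - (-4)*R2:  [  0   0  -3 ]
Multipliers (in order of application): m_{21} = -3, m_{31} = -1, m_{32} = -4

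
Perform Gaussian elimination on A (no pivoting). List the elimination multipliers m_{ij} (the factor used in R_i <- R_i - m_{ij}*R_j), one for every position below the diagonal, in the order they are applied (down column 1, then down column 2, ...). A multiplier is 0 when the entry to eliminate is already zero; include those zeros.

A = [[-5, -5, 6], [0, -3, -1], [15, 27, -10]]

multipliers: 0, -3, -4

Forward elimination:
R2: entry in column 1 is already 0 -> m_{21} = 0 (no row operation needed)
R3 <- R3 - (-3)*R1:  [  0  12   8 ]
R3 <- R3 - (-4)*R2:  [ 0  0  4 ]
Multipliers (in order of application): m_{21} = 0, m_{31} = -3, m_{32} = -4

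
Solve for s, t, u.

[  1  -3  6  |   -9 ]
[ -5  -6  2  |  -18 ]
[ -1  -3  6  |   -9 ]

Forward elimination on [A|b]:
R2 <- R2 - (-5)*R1:  [   0  -21   32  -63 ]
R3 <- R3 - (-1)*R1:  [   0   -6   12  -18 ]
R3 <- R3 - (2/7)*R2:  [    0     0  20/7     0 ]
Row echelon form:
[ 1   -3     6  |   -9 ]
[ 0  -21    32  |  -63 ]
[ 0    0  20/7  |    0 ]
Back-substitution:
u = (0) / (20/7) = 0
t = (-63 - (32)*(0)) / -21 = 3
s = (-9 - (-3)*(3) - (6)*(0)) / 1 = 0

(0, 3, 0)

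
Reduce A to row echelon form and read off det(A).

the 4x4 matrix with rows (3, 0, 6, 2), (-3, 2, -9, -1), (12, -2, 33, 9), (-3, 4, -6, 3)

det(A) = 36

Forward elimination:
R2 <- R2 - (-1)*R1:  [  0   2  -3   1 ]
R3 <- R3 - (4)*R1:  [  0  -2   9   1 ]
R4 <- R4 - (-1)*R1:  [ 0  4  0  5 ]
R3 <- R3 - (-1)*R2:  [ 0  0  6  2 ]
R4 <- R4 - (2)*R2:  [ 0  0  6  3 ]
R4 <- R4 - (1)*R3:  [ 0  0  0  1 ]
Upper-triangular form:
[ 3  0   6  2 ]
[ 0  2  -3  1 ]
[ 0  0   6  2 ]
[ 0  0   0  1 ]
det(A) = (-1)^0 * (3) * (2) * (6) * (1) = 36  (0 row swaps -> sign +1)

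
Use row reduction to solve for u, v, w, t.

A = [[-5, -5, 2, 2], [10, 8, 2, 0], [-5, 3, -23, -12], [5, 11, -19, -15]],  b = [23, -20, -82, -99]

(-1, -2, 3, 1)

Forward elimination on [A|b]:
R2 <- R2 - (-2)*R1:  [  0  -2   6   4  26 ]
R3 <- R3 - (1)*R1:  [    0     8   -25   -14  -105 ]
R4 <- R4 - (-1)*R1:  [   0    6  -17  -13  -76 ]
R3 <- R3 - (-4)*R2:  [  0   0  -1   2  -1 ]
R4 <- R4 - (-3)*R2:  [  0   0   1  -1   2 ]
R4 <- R4 - (-1)*R3:  [ 0  0  0  1  1 ]
Row echelon form:
[ -5  -5   2  2  |  23 ]
[  0  -2   6  4  |  26 ]
[  0   0  -1  2  |  -1 ]
[  0   0   0  1  |   1 ]
Back-substitution:
t = (1) / 1 = 1
w = (-1 - (2)*(1)) / -1 = 3
v = (26 - (6)*(3) - (4)*(1)) / -2 = -2
u = (23 - (-5)*(-2) - (2)*(3) - (2)*(1)) / -5 = -1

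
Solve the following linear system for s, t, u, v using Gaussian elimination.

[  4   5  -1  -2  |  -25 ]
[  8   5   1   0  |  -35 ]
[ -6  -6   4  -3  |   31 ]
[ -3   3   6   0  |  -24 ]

Forward elimination on [A|b]:
R2 <- R2 - (2)*R1:  [  0  -5   3   4  15 ]
R3 <- R3 - (-3/2)*R1:  [     0    3/2    5/2     -6  -13/2 ]
R4 <- R4 - (-3/4)*R1:  [      0    27/4    21/4    -3/2  -171/4 ]
R3 <- R3 - (-3/10)*R2:  [     0      0   17/5  -24/5     -2 ]
R4 <- R4 - (-27/20)*R2:  [     0      0  93/10  39/10  -45/2 ]
R4 <- R4 - (93/34)*R3:  [       0        0        0   579/34  -579/34 ]
Row echelon form:
[ 4   5    -1      -2  |      -25 ]
[ 0  -5     3       4  |       15 ]
[ 0   0  17/5   -24/5  |       -2 ]
[ 0   0     0  579/34  |  -579/34 ]
Back-substitution:
v = (-579/34) / (579/34) = -1
u = (-2 - (-24/5)*(-1)) / (17/5) = -2
t = (15 - (3)*(-2) - (4)*(-1)) / -5 = -5
s = (-25 - (5)*(-5) - (-1)*(-2) - (-2)*(-1)) / 4 = -1

(-1, -5, -2, -1)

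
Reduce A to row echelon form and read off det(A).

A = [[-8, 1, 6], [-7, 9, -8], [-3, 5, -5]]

det(A) = -19

Forward elimination:
R2 <- R2 - (7/8)*R1:  [     0   65/8  -53/4 ]
R3 <- R3 - (3/8)*R1:  [     0   37/8  -29/4 ]
R3 <- R3 - (37/65)*R2:  [     0      0  19/65 ]
Upper-triangular form:
[ -8     1      6 ]
[  0  65/8  -53/4 ]
[  0     0  19/65 ]
det(A) = (-1)^0 * (-8) * (65/8) * (19/65) = -19  (0 row swaps -> sign +1)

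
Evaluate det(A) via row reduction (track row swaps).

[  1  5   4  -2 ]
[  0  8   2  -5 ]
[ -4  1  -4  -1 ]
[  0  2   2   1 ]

Forward elimination:
R3 <- R3 - (-4)*R1:  [  0  21  12  -9 ]
R3 <- R3 - (21/8)*R2:  [    0     0  27/4  33/8 ]
R4 <- R4 - (1/4)*R2:  [   0    0  3/2  9/4 ]
R4 <- R4 - (2/9)*R3:  [   0    0    0  4/3 ]
Upper-triangular form:
[ 1  5     4    -2 ]
[ 0  8     2    -5 ]
[ 0  0  27/4  33/8 ]
[ 0  0     0   4/3 ]
det(A) = (-1)^0 * (1) * (8) * (27/4) * (4/3) = 72  (0 row swaps -> sign +1)

det(A) = 72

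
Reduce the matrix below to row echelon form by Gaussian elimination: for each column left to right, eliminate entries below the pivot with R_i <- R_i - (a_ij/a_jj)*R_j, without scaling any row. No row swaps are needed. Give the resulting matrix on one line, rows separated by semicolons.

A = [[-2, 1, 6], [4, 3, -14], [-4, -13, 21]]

Forward elimination:
R2 <- R2 - (-2)*R1:  [  0   5  -2 ]
R3 <- R3 - (2)*R1:  [   0  -15    9 ]
R3 <- R3 - (-3)*R2:  [ 0  0  3 ]
Row echelon form:
[ -2  1   6 ]
[  0  5  -2 ]
[  0  0   3 ]

REF = [-2 1 6; 0 5 -2; 0 0 3]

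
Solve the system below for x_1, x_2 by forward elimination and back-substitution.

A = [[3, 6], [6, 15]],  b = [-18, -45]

(0, -3)

Forward elimination on [A|b]:
R2 <- R2 - (2)*R1:  [  0   3  -9 ]
Row echelon form:
[ 3  6  |  -18 ]
[ 0  3  |   -9 ]
Back-substitution:
x_2 = (-9) / 3 = -3
x_1 = (-18 - (6)*(-3)) / 3 = 0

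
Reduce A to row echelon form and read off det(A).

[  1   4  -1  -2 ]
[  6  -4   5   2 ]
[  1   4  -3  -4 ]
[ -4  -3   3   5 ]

Forward elimination:
R2 <- R2 - (6)*R1:  [   0  -28   11   14 ]
R3 <- R3 - (1)*R1:  [  0   0  -2  -2 ]
R4 <- R4 - (-4)*R1:  [  0  13  -1  -3 ]
R4 <- R4 - (-13/28)*R2:  [      0       0  115/28     7/2 ]
R4 <- R4 - (-115/56)*R3:  [      0       0       0  -17/28 ]
Upper-triangular form:
[ 1    4  -1      -2 ]
[ 0  -28  11      14 ]
[ 0    0  -2      -2 ]
[ 0    0   0  -17/28 ]
det(A) = (-1)^0 * (1) * (-28) * (-2) * (-17/28) = -34  (0 row swaps -> sign +1)

det(A) = -34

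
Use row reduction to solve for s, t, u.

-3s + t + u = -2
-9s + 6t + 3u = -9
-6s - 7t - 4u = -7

(1, -1, 2)

Forward elimination on [A|b]:
R2 <- R2 - (3)*R1:  [  0   3   0  -3 ]
R3 <- R3 - (2)*R1:  [  0  -9  -6  -3 ]
R3 <- R3 - (-3)*R2:  [   0    0   -6  -12 ]
Row echelon form:
[ -3  1   1  |   -2 ]
[  0  3   0  |   -3 ]
[  0  0  -6  |  -12 ]
Back-substitution:
u = (-12) / -6 = 2
t = (-3) / 3 = -1
s = (-2 - (1)*(-1) - (1)*(2)) / -3 = 1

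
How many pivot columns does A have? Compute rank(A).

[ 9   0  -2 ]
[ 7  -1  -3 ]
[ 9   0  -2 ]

rank(A) = 2

Row reduction:
R2 <- R2 - (7/9)*R1:  [     0     -1  -13/9 ]
R3 <- R3 - (1)*R1:  [ 0  0  0 ]
Row echelon form:
[ 9   0     -2 ]
[ 0  -1  -13/9 ]
[ 0   0      0 ]
Nonzero rows / pivot columns: 2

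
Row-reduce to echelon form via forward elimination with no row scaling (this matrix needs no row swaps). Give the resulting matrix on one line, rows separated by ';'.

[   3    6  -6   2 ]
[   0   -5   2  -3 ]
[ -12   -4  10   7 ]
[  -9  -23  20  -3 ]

REF = [3 6 -6 2; 0 -5 2 -3; 0 0 -6 3; 0 0 0 6]

Forward elimination:
R3 <- R3 - (-4)*R1:  [   0   20  -14   15 ]
R4 <- R4 - (-3)*R1:  [  0  -5   2   3 ]
R3 <- R3 - (-4)*R2:  [  0   0  -6   3 ]
R4 <- R4 - (1)*R2:  [ 0  0  0  6 ]
Row echelon form:
[ 3   6  -6   2 ]
[ 0  -5   2  -3 ]
[ 0   0  -6   3 ]
[ 0   0   0   6 ]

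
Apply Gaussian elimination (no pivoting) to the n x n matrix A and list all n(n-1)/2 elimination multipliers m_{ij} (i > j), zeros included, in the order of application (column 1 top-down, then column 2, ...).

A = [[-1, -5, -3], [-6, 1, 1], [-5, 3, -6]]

multipliers: 6, 5, 28/31

Forward elimination:
R2 <- R2 - (6)*R1:  [  0  31  19 ]
R3 <- R3 - (5)*R1:  [  0  28   9 ]
R3 <- R3 - (28/31)*R2:  [       0        0  -253/31 ]
Multipliers (in order of application): m_{21} = 6, m_{31} = 5, m_{32} = 28/31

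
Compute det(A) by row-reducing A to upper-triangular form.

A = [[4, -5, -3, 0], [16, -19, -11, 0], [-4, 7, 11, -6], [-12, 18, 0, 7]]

det(A) = -120

Forward elimination:
R2 <- R2 - (4)*R1:  [ 0  1  1  0 ]
R3 <- R3 - (-1)*R1:  [  0   2   8  -6 ]
R4 <- R4 - (-3)*R1:  [  0   3  -9   7 ]
R3 <- R3 - (2)*R2:  [  0   0   6  -6 ]
R4 <- R4 - (3)*R2:  [   0    0  -12    7 ]
R4 <- R4 - (-2)*R3:  [  0   0   0  -5 ]
Upper-triangular form:
[ 4  -5  -3   0 ]
[ 0   1   1   0 ]
[ 0   0   6  -6 ]
[ 0   0   0  -5 ]
det(A) = (-1)^0 * (4) * (1) * (6) * (-5) = -120  (0 row swaps -> sign +1)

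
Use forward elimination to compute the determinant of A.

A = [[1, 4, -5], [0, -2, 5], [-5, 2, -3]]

det(A) = -54

Forward elimination:
R3 <- R3 - (-5)*R1:  [   0   22  -28 ]
R3 <- R3 - (-11)*R2:  [  0   0  27 ]
Upper-triangular form:
[ 1   4  -5 ]
[ 0  -2   5 ]
[ 0   0  27 ]
det(A) = (-1)^0 * (1) * (-2) * (27) = -54  (0 row swaps -> sign +1)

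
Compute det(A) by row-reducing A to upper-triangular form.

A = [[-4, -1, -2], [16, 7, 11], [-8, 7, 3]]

det(A) = 24

Forward elimination:
R2 <- R2 - (-4)*R1:  [ 0  3  3 ]
R3 <- R3 - (2)*R1:  [ 0  9  7 ]
R3 <- R3 - (3)*R2:  [  0   0  -2 ]
Upper-triangular form:
[ -4  -1  -2 ]
[  0   3   3 ]
[  0   0  -2 ]
det(A) = (-1)^0 * (-4) * (3) * (-2) = 24  (0 row swaps -> sign +1)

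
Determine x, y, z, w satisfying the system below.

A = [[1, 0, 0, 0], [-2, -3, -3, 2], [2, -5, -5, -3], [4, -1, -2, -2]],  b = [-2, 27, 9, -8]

Forward elimination on [A|b]:
R2 <- R2 - (-2)*R1:  [  0  -3  -3   2  23 ]
R3 <- R3 - (2)*R1:  [  0  -5  -5  -3  13 ]
R4 <- R4 - (4)*R1:  [  0  -1  -2  -2   0 ]
R3 <- R3 - (5/3)*R2:  [     0      0      0  -19/3  -76/3 ]
R4 <- R4 - (1/3)*R2:  [     0      0     -1   -8/3  -23/3 ]
R3 <-> R4   (pivot in column 3 was zero)
[ 1   0   0      0     -2 ]
[ 0  -3  -3      2     23 ]
[ 0   0  -1   -8/3  -23/3 ]
[ 0   0   0  -19/3  -76/3 ]
Row echelon form:
[ 1   0   0      0  |     -2 ]
[ 0  -3  -3      2  |     23 ]
[ 0   0  -1   -8/3  |  -23/3 ]
[ 0   0   0  -19/3  |  -76/3 ]
Back-substitution:
w = (-76/3) / (-19/3) = 4
z = (-23/3 - (-8/3)*(4)) / -1 = -3
y = (23 - (-3)*(-3) - (2)*(4)) / -3 = -2
x = (-2) / 1 = -2

(-2, -2, -3, 4)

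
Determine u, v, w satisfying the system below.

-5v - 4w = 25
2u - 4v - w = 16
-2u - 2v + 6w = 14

Forward elimination on [A|b]:
R1 <-> R2   (pivot in column 1 was zero)
[  2  -4  -1  16 ]
[  0  -5  -4  25 ]
[ -2  -2   6  14 ]
R3 <- R3 - (-1)*R1:  [  0  -6   5  30 ]
R3 <- R3 - (6/5)*R2:  [    0     0  49/5     0 ]
Row echelon form:
[ 2  -4    -1  |  16 ]
[ 0  -5    -4  |  25 ]
[ 0   0  49/5  |   0 ]
Back-substitution:
w = (0) / (49/5) = 0
v = (25 - (-4)*(0)) / -5 = -5
u = (16 - (-4)*(-5) - (-1)*(0)) / 2 = -2

(-2, -5, 0)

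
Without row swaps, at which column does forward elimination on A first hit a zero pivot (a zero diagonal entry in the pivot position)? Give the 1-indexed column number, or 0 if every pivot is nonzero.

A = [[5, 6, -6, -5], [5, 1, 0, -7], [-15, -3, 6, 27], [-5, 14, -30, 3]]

first zero-pivot column = 0

Naive forward elimination:
R2 <- R2 - (1)*R1:  [  0  -5   6  -2 ]
R3 <- R3 - (-3)*R1:  [   0   15  -12   12 ]
R4 <- R4 - (-1)*R1:  [   0   20  -36   -2 ]
R3 <- R3 - (-3)*R2:  [ 0  0  6  6 ]
R4 <- R4 - (-4)*R2:  [   0    0  -12  -10 ]
R4 <- R4 - (-2)*R3:  [ 0  0  0  2 ]
All pivots nonzero; naive elimination completes without hitting a zero pivot.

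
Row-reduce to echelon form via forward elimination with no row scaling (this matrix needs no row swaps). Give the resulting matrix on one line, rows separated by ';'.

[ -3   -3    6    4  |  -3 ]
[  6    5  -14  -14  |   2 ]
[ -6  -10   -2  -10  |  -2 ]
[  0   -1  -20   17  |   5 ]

REF = [-3 -3 6 4 -3; 0 -1 -2 -6 -4; 0 0 -6 6 20; 0 0 0 5 -51]

Forward elimination:
R2 <- R2 - (-2)*R1:  [  0  -1  -2  -6  -4 ]
R3 <- R3 - (2)*R1:  [   0   -4  -14  -18    4 ]
R3 <- R3 - (4)*R2:  [  0   0  -6   6  20 ]
R4 <- R4 - (1)*R2:  [   0    0  -18   23    9 ]
R4 <- R4 - (3)*R3:  [   0    0    0    5  -51 ]
Row echelon form:
[ -3  -3   6   4  |   -3 ]
[  0  -1  -2  -6  |   -4 ]
[  0   0  -6   6  |   20 ]
[  0   0   0   5  |  -51 ]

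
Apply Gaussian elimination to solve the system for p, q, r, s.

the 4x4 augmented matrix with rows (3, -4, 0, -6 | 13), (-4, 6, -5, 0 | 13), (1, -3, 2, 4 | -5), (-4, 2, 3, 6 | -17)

Forward elimination on [A|b]:
R2 <- R2 - (-4/3)*R1:  [    0   2/3    -5    -8  91/3 ]
R3 <- R3 - (1/3)*R1:  [     0   -5/3      2      6  -28/3 ]
R4 <- R4 - (-4/3)*R1:  [     0  -10/3      3     -2    1/3 ]
R3 <- R3 - (-5/2)*R2:  [     0      0  -21/2    -14  133/2 ]
R4 <- R4 - (-5)*R2:  [   0    0  -22  -42  152 ]
R4 <- R4 - (44/21)*R3:  [     0      0      0  -38/3   38/3 ]
Row echelon form:
[ 3   -4      0     -6  |     13 ]
[ 0  2/3     -5     -8  |   91/3 ]
[ 0    0  -21/2    -14  |  133/2 ]
[ 0    0      0  -38/3  |   38/3 ]
Back-substitution:
s = (38/3) / (-38/3) = -1
r = (133/2 - (-14)*(-1)) / (-21/2) = -5
q = (91/3 - (-5)*(-5) - (-8)*(-1)) / (2/3) = -4
p = (13 - (-4)*(-4) - (-6)*(-1)) / 3 = -3

(-3, -4, -5, -1)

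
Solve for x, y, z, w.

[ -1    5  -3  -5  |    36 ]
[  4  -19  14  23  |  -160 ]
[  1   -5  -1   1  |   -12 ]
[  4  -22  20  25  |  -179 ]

Forward elimination on [A|b]:
R2 <- R2 - (-4)*R1:  [   0    1    2    3  -16 ]
R3 <- R3 - (-1)*R1:  [  0   0  -4  -4  24 ]
R4 <- R4 - (-4)*R1:  [   0   -2    8    5  -35 ]
R4 <- R4 - (-2)*R2:  [   0    0   12   11  -67 ]
R4 <- R4 - (-3)*R3:  [  0   0   0  -1   5 ]
Row echelon form:
[ -1  5  -3  -5  |   36 ]
[  0  1   2   3  |  -16 ]
[  0  0  -4  -4  |   24 ]
[  0  0   0  -1  |    5 ]
Back-substitution:
w = (5) / -1 = -5
z = (24 - (-4)*(-5)) / -4 = -1
y = (-16 - (2)*(-1) - (3)*(-5)) / 1 = 1
x = (36 - (5)*(1) - (-3)*(-1) - (-5)*(-5)) / -1 = -3

(-3, 1, -1, -5)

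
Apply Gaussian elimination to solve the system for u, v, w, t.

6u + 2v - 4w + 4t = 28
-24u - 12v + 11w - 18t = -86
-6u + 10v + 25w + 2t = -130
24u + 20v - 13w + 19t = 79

(2, -2, -4, 1)

Forward elimination on [A|b]:
R2 <- R2 - (-4)*R1:  [  0  -4  -5  -2  26 ]
R3 <- R3 - (-1)*R1:  [    0    12    21     6  -102 ]
R4 <- R4 - (4)*R1:  [   0   12    3    3  -33 ]
R3 <- R3 - (-3)*R2:  [   0    0    6    0  -24 ]
R4 <- R4 - (-3)*R2:  [   0    0  -12   -3   45 ]
R4 <- R4 - (-2)*R3:  [  0   0   0  -3  -3 ]
Row echelon form:
[ 6   2  -4   4  |   28 ]
[ 0  -4  -5  -2  |   26 ]
[ 0   0   6   0  |  -24 ]
[ 0   0   0  -3  |   -3 ]
Back-substitution:
t = (-3) / -3 = 1
w = (-24) / 6 = -4
v = (26 - (-5)*(-4) - (-2)*(1)) / -4 = -2
u = (28 - (2)*(-2) - (-4)*(-4) - (4)*(1)) / 6 = 2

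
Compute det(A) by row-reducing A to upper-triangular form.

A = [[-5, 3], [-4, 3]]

det(A) = -3

Forward elimination:
R2 <- R2 - (4/5)*R1:  [   0  3/5 ]
Upper-triangular form:
[ -5    3 ]
[  0  3/5 ]
det(A) = (-1)^0 * (-5) * (3/5) = -3  (0 row swaps -> sign +1)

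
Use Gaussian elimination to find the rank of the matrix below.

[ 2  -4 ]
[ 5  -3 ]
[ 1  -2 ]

Row reduction:
R2 <- R2 - (5/2)*R1:  [ 0  7 ]
R3 <- R3 - (1/2)*R1:  [ 0  0 ]
Row echelon form:
[ 2  -4 ]
[ 0   7 ]
[ 0   0 ]
Nonzero rows / pivot columns: 2

rank(A) = 2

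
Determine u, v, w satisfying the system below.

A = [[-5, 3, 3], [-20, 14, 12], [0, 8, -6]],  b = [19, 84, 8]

(1, 4, 4)

Forward elimination on [A|b]:
R2 <- R2 - (4)*R1:  [ 0  2  0  8 ]
R3 <- R3 - (4)*R2:  [   0    0   -6  -24 ]
Row echelon form:
[ -5  3   3  |   19 ]
[  0  2   0  |    8 ]
[  0  0  -6  |  -24 ]
Back-substitution:
w = (-24) / -6 = 4
v = (8) / 2 = 4
u = (19 - (3)*(4) - (3)*(4)) / -5 = 1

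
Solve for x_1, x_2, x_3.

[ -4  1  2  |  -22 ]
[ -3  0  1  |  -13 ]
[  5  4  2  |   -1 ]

Forward elimination on [A|b]:
R2 <- R2 - (3/4)*R1:  [    0  -3/4  -1/2   7/2 ]
R3 <- R3 - (-5/4)*R1:  [     0   21/4    9/2  -57/2 ]
R3 <- R3 - (-7)*R2:  [  0   0   1  -4 ]
Row echelon form:
[ -4     1     2  |  -22 ]
[  0  -3/4  -1/2  |  7/2 ]
[  0     0     1  |   -4 ]
Back-substitution:
x_3 = (-4) / 1 = -4
x_2 = (7/2 - (-1/2)*(-4)) / (-3/4) = -2
x_1 = (-22 - (1)*(-2) - (2)*(-4)) / -4 = 3

(3, -2, -4)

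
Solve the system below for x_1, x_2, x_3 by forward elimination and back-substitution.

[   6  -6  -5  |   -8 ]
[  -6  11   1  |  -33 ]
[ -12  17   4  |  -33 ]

Forward elimination on [A|b]:
R2 <- R2 - (-1)*R1:  [   0    5   -4  -41 ]
R3 <- R3 - (-2)*R1:  [   0    5   -6  -49 ]
R3 <- R3 - (1)*R2:  [  0   0  -2  -8 ]
Row echelon form:
[ 6  -6  -5  |   -8 ]
[ 0   5  -4  |  -41 ]
[ 0   0  -2  |   -8 ]
Back-substitution:
x_3 = (-8) / -2 = 4
x_2 = (-41 - (-4)*(4)) / 5 = -5
x_1 = (-8 - (-6)*(-5) - (-5)*(4)) / 6 = -3

(-3, -5, 4)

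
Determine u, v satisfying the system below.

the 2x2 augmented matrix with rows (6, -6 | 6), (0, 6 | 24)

(5, 4)

Forward elimination on [A|b]:
Row echelon form:
[ 6  -6  |   6 ]
[ 0   6  |  24 ]
Back-substitution:
v = (24) / 6 = 4
u = (6 - (-6)*(4)) / 6 = 5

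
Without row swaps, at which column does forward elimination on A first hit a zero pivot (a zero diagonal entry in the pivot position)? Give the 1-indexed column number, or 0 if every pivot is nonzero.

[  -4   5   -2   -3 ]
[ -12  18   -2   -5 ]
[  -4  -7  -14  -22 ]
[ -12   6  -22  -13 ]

first zero-pivot column = 0

Naive forward elimination:
R2 <- R2 - (3)*R1:  [ 0  3  4  4 ]
R3 <- R3 - (1)*R1:  [   0  -12  -12  -19 ]
R4 <- R4 - (3)*R1:  [   0   -9  -16   -4 ]
R3 <- R3 - (-4)*R2:  [  0   0   4  -3 ]
R4 <- R4 - (-3)*R2:  [  0   0  -4   8 ]
R4 <- R4 - (-1)*R3:  [ 0  0  0  5 ]
All pivots nonzero; naive elimination completes without hitting a zero pivot.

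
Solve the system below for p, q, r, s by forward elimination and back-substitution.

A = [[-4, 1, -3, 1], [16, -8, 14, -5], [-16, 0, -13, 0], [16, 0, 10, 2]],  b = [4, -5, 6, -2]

(-2, -3, 2, 5)

Forward elimination on [A|b]:
R2 <- R2 - (-4)*R1:  [  0  -4   2  -1  11 ]
R3 <- R3 - (4)*R1:  [   0   -4   -1   -4  -10 ]
R4 <- R4 - (-4)*R1:  [  0   4  -2   6  14 ]
R3 <- R3 - (1)*R2:  [   0    0   -3   -3  -21 ]
R4 <- R4 - (-1)*R2:  [  0   0   0   5  25 ]
Row echelon form:
[ -4   1  -3   1  |    4 ]
[  0  -4   2  -1  |   11 ]
[  0   0  -3  -3  |  -21 ]
[  0   0   0   5  |   25 ]
Back-substitution:
s = (25) / 5 = 5
r = (-21 - (-3)*(5)) / -3 = 2
q = (11 - (2)*(2) - (-1)*(5)) / -4 = -3
p = (4 - (1)*(-3) - (-3)*(2) - (1)*(5)) / -4 = -2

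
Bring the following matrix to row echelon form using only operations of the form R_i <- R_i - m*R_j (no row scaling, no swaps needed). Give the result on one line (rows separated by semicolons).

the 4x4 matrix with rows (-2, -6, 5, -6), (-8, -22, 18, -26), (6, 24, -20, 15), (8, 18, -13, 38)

Forward elimination:
R2 <- R2 - (4)*R1:  [  0   2  -2  -2 ]
R3 <- R3 - (-3)*R1:  [  0   6  -5  -3 ]
R4 <- R4 - (-4)*R1:  [  0  -6   7  14 ]
R3 <- R3 - (3)*R2:  [ 0  0  1  3 ]
R4 <- R4 - (-3)*R2:  [ 0  0  1  8 ]
R4 <- R4 - (1)*R3:  [ 0  0  0  5 ]
Row echelon form:
[ -2  -6   5  -6 ]
[  0   2  -2  -2 ]
[  0   0   1   3 ]
[  0   0   0   5 ]

REF = [-2 -6 5 -6; 0 2 -2 -2; 0 0 1 3; 0 0 0 5]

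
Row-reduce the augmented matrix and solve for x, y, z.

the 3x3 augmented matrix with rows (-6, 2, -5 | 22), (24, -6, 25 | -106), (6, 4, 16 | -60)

(0, 1, -4)

Forward elimination on [A|b]:
R2 <- R2 - (-4)*R1:  [   0    2    5  -18 ]
R3 <- R3 - (-1)*R1:  [   0    6   11  -38 ]
R3 <- R3 - (3)*R2:  [  0   0  -4  16 ]
Row echelon form:
[ -6  2  -5  |   22 ]
[  0  2   5  |  -18 ]
[  0  0  -4  |   16 ]
Back-substitution:
z = (16) / -4 = -4
y = (-18 - (5)*(-4)) / 2 = 1
x = (22 - (2)*(1) - (-5)*(-4)) / -6 = 0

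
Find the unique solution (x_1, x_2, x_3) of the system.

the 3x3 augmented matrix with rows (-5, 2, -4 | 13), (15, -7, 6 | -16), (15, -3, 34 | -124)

Forward elimination on [A|b]:
R2 <- R2 - (-3)*R1:  [  0  -1  -6  23 ]
R3 <- R3 - (-3)*R1:  [   0    3   22  -85 ]
R3 <- R3 - (-3)*R2:  [   0    0    4  -16 ]
Row echelon form:
[ -5   2  -4  |   13 ]
[  0  -1  -6  |   23 ]
[  0   0   4  |  -16 ]
Back-substitution:
x_3 = (-16) / 4 = -4
x_2 = (23 - (-6)*(-4)) / -1 = 1
x_1 = (13 - (2)*(1) - (-4)*(-4)) / -5 = 1

(1, 1, -4)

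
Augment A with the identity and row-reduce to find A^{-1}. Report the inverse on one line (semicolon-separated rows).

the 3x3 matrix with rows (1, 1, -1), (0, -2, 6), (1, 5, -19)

Gauss-Jordan on [A | I]:
R3 <- R3 - (1)*R1:  [   0    4  -18  |   -1    0    1 ]
R2 <- (1/-2)*R2:  [    0     1    -3  |     0  -1/2     0 ]
R1 <- R1 - (1)*R2:  [   1    0    2  |    1  1/2    0 ]
R3 <- R3 - (4)*R2:  [  0   0  -6  |  -1   2   1 ]
R3 <- (1/-6)*R3:  [    0     0     1  |   1/6  -1/3  -1/6 ]
R1 <- R1 - (2)*R3:  [   1    0    0  |  2/3  7/6  1/3 ]
R2 <- R2 - (-3)*R3:  [    0     1     0  |   1/2  -3/2  -1/2 ]
Right block of [I | A^{-1}] is the inverse:
[ 2/3   7/6   1/3 ]
[ 1/2  -3/2  -1/2 ]
[ 1/6  -1/3  -1/6 ]

inverse = [2/3 7/6 1/3; 1/2 -3/2 -1/2; 1/6 -1/3 -1/6]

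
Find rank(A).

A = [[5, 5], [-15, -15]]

Row reduction:
R2 <- R2 - (-3)*R1:  [ 0  0 ]
Row echelon form:
[ 5  5 ]
[ 0  0 ]
Nonzero rows / pivot columns: 1

rank(A) = 1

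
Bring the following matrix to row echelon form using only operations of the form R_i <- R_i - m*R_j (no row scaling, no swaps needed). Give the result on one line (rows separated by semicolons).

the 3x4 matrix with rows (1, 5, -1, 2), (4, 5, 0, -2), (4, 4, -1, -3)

Forward elimination:
R2 <- R2 - (4)*R1:  [   0  -15    4  -10 ]
R3 <- R3 - (4)*R1:  [   0  -16    3  -11 ]
R3 <- R3 - (16/15)*R2:  [      0       0  -19/15    -1/3 ]
Row echelon form:
[ 1    5      -1     2 ]
[ 0  -15       4   -10 ]
[ 0    0  -19/15  -1/3 ]

REF = [1 5 -1 2; 0 -15 4 -10; 0 0 -19/15 -1/3]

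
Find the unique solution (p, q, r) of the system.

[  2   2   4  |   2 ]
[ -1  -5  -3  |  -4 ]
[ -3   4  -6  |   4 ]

(2, 1, -1)

Forward elimination on [A|b]:
R2 <- R2 - (-1/2)*R1:  [  0  -4  -1  -3 ]
R3 <- R3 - (-3/2)*R1:  [ 0  7  0  7 ]
R3 <- R3 - (-7/4)*R2:  [    0     0  -7/4   7/4 ]
Row echelon form:
[ 2   2     4  |    2 ]
[ 0  -4    -1  |   -3 ]
[ 0   0  -7/4  |  7/4 ]
Back-substitution:
r = (7/4) / (-7/4) = -1
q = (-3 - (-1)*(-1)) / -4 = 1
p = (2 - (2)*(1) - (4)*(-1)) / 2 = 2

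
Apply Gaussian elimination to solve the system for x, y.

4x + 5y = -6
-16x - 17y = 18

Forward elimination on [A|b]:
R2 <- R2 - (-4)*R1:  [  0   3  -6 ]
Row echelon form:
[ 4  5  |  -6 ]
[ 0  3  |  -6 ]
Back-substitution:
y = (-6) / 3 = -2
x = (-6 - (5)*(-2)) / 4 = 1

(1, -2)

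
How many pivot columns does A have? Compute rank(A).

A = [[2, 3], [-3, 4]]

rank(A) = 2

Row reduction:
R2 <- R2 - (-3/2)*R1:  [    0  17/2 ]
Row echelon form:
[ 2     3 ]
[ 0  17/2 ]
Nonzero rows / pivot columns: 2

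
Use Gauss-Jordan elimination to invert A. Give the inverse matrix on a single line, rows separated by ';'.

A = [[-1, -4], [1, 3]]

Gauss-Jordan on [A | I]:
R1 <- (1/-1)*R1:  [  1   4  |  -1   0 ]
R2 <- R2 - (1)*R1:  [  0  -1  |   1   1 ]
R2 <- (1/-1)*R2:  [  0   1  |  -1  -1 ]
R1 <- R1 - (4)*R2:  [ 1  0  |  3  4 ]
Right block of [I | A^{-1}] is the inverse:
[  3   4 ]
[ -1  -1 ]

inverse = [3 4; -1 -1]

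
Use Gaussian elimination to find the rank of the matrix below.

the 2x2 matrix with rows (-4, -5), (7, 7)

rank(A) = 2

Row reduction:
R2 <- R2 - (-7/4)*R1:  [    0  -7/4 ]
Row echelon form:
[ -4    -5 ]
[  0  -7/4 ]
Nonzero rows / pivot columns: 2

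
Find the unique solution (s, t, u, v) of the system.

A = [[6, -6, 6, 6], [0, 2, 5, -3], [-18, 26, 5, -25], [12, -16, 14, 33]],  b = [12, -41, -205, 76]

Forward elimination on [A|b]:
R3 <- R3 - (-3)*R1:  [    0     8    23    -7  -169 ]
R4 <- R4 - (2)*R1:  [  0  -4   2  21  52 ]
R3 <- R3 - (4)*R2:  [  0   0   3   5  -5 ]
R4 <- R4 - (-2)*R2:  [   0    0   12   15  -30 ]
R4 <- R4 - (4)*R3:  [   0    0    0   -5  -10 ]
Row echelon form:
[ 6  -6  6   6  |   12 ]
[ 0   2  5  -3  |  -41 ]
[ 0   0  3   5  |   -5 ]
[ 0   0  0  -5  |  -10 ]
Back-substitution:
v = (-10) / -5 = 2
u = (-5 - (5)*(2)) / 3 = -5
t = (-41 - (5)*(-5) - (-3)*(2)) / 2 = -5
s = (12 - (-6)*(-5) - (6)*(-5) - (6)*(2)) / 6 = 0

(0, -5, -5, 2)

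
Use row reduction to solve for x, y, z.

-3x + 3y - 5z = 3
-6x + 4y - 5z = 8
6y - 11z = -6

(-2, -1, 0)

Forward elimination on [A|b]:
R2 <- R2 - (2)*R1:  [  0  -2   5   2 ]
R3 <- R3 - (-3)*R2:  [ 0  0  4  0 ]
Row echelon form:
[ -3   3  -5  |  3 ]
[  0  -2   5  |  2 ]
[  0   0   4  |  0 ]
Back-substitution:
z = (0) / 4 = 0
y = (2 - (5)*(0)) / -2 = -1
x = (3 - (3)*(-1) - (-5)*(0)) / -3 = -2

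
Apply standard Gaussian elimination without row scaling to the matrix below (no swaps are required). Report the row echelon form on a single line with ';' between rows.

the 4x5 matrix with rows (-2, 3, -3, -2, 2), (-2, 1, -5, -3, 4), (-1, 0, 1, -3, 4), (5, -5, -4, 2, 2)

REF = [-2 3 -3 -2 2; 0 -2 -2 -1 2; 0 0 4 -5/4 3/2; 0 0 0 -69/8 59/4]

Forward elimination:
R2 <- R2 - (1)*R1:  [  0  -2  -2  -1   2 ]
R3 <- R3 - (1/2)*R1:  [    0  -3/2   5/2    -2     3 ]
R4 <- R4 - (-5/2)*R1:  [     0    5/2  -23/2     -3      7 ]
R3 <- R3 - (3/4)*R2:  [    0     0     4  -5/4   3/2 ]
R4 <- R4 - (-5/4)*R2:  [     0      0    -14  -17/4   19/2 ]
R4 <- R4 - (-7/2)*R3:  [     0      0      0  -69/8   59/4 ]
Row echelon form:
[ -2   3  -3     -2     2 ]
[  0  -2  -2     -1     2 ]
[  0   0   4   -5/4   3/2 ]
[  0   0   0  -69/8  59/4 ]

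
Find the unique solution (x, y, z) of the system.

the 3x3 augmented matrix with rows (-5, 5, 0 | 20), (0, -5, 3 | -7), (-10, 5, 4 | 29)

(-5, -1, -4)

Forward elimination on [A|b]:
R3 <- R3 - (2)*R1:  [   0   -5    4  -11 ]
R3 <- R3 - (1)*R2:  [  0   0   1  -4 ]
Row echelon form:
[ -5   5  0  |  20 ]
[  0  -5  3  |  -7 ]
[  0   0  1  |  -4 ]
Back-substitution:
z = (-4) / 1 = -4
y = (-7 - (3)*(-4)) / -5 = -1
x = (20 - (5)*(-1)) / -5 = -5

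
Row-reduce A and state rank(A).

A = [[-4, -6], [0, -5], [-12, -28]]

rank(A) = 2

Row reduction:
R3 <- R3 - (3)*R1:  [   0  -10 ]
R3 <- R3 - (2)*R2:  [ 0  0 ]
Row echelon form:
[ -4  -6 ]
[  0  -5 ]
[  0   0 ]
Nonzero rows / pivot columns: 2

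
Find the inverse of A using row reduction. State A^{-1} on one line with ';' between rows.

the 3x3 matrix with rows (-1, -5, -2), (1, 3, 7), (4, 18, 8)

Gauss-Jordan on [A | I]:
R1 <- (1/-1)*R1:  [  1   5   2  |  -1   0   0 ]
R2 <- R2 - (1)*R1:  [  0  -2   5  |   1   1   0 ]
R3 <- R3 - (4)*R1:  [  0  -2   0  |   4   0   1 ]
R2 <- (1/-2)*R2:  [    0     1  -5/2  |  -1/2  -1/2     0 ]
R1 <- R1 - (5)*R2:  [    1     0  29/2  |   3/2   5/2     0 ]
R3 <- R3 - (-2)*R2:  [  0   0  -5  |   3  -1   1 ]
R3 <- (1/-5)*R3:  [    0     0     1  |  -3/5   1/5  -1/5 ]
R1 <- R1 - (29/2)*R3:  [     1      0      0  |   51/5   -2/5  29/10 ]
R2 <- R2 - (-5/2)*R3:  [    0     1     0  |    -2     0  -1/2 ]
Right block of [I | A^{-1}] is the inverse:
[ 51/5  -2/5  29/10 ]
[   -2     0   -1/2 ]
[ -3/5   1/5   -1/5 ]

inverse = [51/5 -2/5 29/10; -2 0 -1/2; -3/5 1/5 -1/5]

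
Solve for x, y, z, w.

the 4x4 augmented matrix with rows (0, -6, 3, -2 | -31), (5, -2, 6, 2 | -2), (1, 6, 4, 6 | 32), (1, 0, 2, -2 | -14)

(2, 2, -3, 5)

Forward elimination on [A|b]:
R1 <-> R2   (pivot in column 1 was zero)
[ 5  -2  6   2   -2 ]
[ 0  -6  3  -2  -31 ]
[ 1   6  4   6   32 ]
[ 1   0  2  -2  -14 ]
R3 <- R3 - (1/5)*R1:  [     0   32/5   14/5   28/5  162/5 ]
R4 <- R4 - (1/5)*R1:  [     0    2/5    4/5  -12/5  -68/5 ]
R3 <- R3 - (-16/15)*R2:  [     0      0      6  52/15   -2/3 ]
R4 <- R4 - (-1/15)*R2:  [      0       0       1  -38/15   -47/3 ]
R4 <- R4 - (1/6)*R3:  [      0       0       0   -28/9  -140/9 ]
Row echelon form:
[ 5  -2  6      2  |      -2 ]
[ 0  -6  3     -2  |     -31 ]
[ 0   0  6  52/15  |    -2/3 ]
[ 0   0  0  -28/9  |  -140/9 ]
Back-substitution:
w = (-140/9) / (-28/9) = 5
z = (-2/3 - (52/15)*(5)) / 6 = -3
y = (-31 - (3)*(-3) - (-2)*(5)) / -6 = 2
x = (-2 - (-2)*(2) - (6)*(-3) - (2)*(5)) / 5 = 2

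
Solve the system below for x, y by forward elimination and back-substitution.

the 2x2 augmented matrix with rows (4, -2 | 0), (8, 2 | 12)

Forward elimination on [A|b]:
R2 <- R2 - (2)*R1:  [  0   6  12 ]
Row echelon form:
[ 4  -2  |   0 ]
[ 0   6  |  12 ]
Back-substitution:
y = (12) / 6 = 2
x = (0 - (-2)*(2)) / 4 = 1

(1, 2)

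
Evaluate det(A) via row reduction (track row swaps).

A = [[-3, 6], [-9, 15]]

det(A) = 9

Forward elimination:
R2 <- R2 - (3)*R1:  [  0  -3 ]
Upper-triangular form:
[ -3   6 ]
[  0  -3 ]
det(A) = (-1)^0 * (-3) * (-3) = 9  (0 row swaps -> sign +1)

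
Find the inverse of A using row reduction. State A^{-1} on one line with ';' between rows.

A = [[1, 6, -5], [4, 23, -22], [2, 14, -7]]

inverse = [147 -28 -17; -16 3 2; 10 -2 -1]

Gauss-Jordan on [A | I]:
R2 <- R2 - (4)*R1:  [  0  -1  -2  |  -4   1   0 ]
R3 <- R3 - (2)*R1:  [  0   2   3  |  -2   0   1 ]
R2 <- (1/-1)*R2:  [  0   1   2  |   4  -1   0 ]
R1 <- R1 - (6)*R2:  [   1    0  -17  |  -23    6    0 ]
R3 <- R3 - (2)*R2:  [   0    0   -1  |  -10    2    1 ]
R3 <- (1/-1)*R3:  [  0   0   1  |  10  -2  -1 ]
R1 <- R1 - (-17)*R3:  [   1    0    0  |  147  -28  -17 ]
R2 <- R2 - (2)*R3:  [   0    1    0  |  -16    3    2 ]
Right block of [I | A^{-1}] is the inverse:
[ 147  -28  -17 ]
[ -16    3    2 ]
[  10   -2   -1 ]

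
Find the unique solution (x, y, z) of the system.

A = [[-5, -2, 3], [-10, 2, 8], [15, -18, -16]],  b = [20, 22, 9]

(-5, -2, -3)

Forward elimination on [A|b]:
R2 <- R2 - (2)*R1:  [   0    6    2  -18 ]
R3 <- R3 - (-3)*R1:  [   0  -24   -7   69 ]
R3 <- R3 - (-4)*R2:  [  0   0   1  -3 ]
Row echelon form:
[ -5  -2  3  |   20 ]
[  0   6  2  |  -18 ]
[  0   0  1  |   -3 ]
Back-substitution:
z = (-3) / 1 = -3
y = (-18 - (2)*(-3)) / 6 = -2
x = (20 - (-2)*(-2) - (3)*(-3)) / -5 = -5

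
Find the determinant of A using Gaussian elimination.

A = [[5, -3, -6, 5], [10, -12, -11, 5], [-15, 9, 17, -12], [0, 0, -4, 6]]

det(A) = -180

Forward elimination:
R2 <- R2 - (2)*R1:  [  0  -6   1  -5 ]
R3 <- R3 - (-3)*R1:  [  0   0  -1   3 ]
R4 <- R4 - (4)*R3:  [  0   0   0  -6 ]
Upper-triangular form:
[ 5  -3  -6   5 ]
[ 0  -6   1  -5 ]
[ 0   0  -1   3 ]
[ 0   0   0  -6 ]
det(A) = (-1)^0 * (5) * (-6) * (-1) * (-6) = -180  (0 row swaps -> sign +1)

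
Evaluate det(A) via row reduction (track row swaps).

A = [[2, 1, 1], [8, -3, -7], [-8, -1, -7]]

Forward elimination:
R2 <- R2 - (4)*R1:  [   0   -7  -11 ]
R3 <- R3 - (-4)*R1:  [  0   3  -3 ]
R3 <- R3 - (-3/7)*R2:  [     0      0  -54/7 ]
Upper-triangular form:
[ 2   1      1 ]
[ 0  -7    -11 ]
[ 0   0  -54/7 ]
det(A) = (-1)^0 * (2) * (-7) * (-54/7) = 108  (0 row swaps -> sign +1)

det(A) = 108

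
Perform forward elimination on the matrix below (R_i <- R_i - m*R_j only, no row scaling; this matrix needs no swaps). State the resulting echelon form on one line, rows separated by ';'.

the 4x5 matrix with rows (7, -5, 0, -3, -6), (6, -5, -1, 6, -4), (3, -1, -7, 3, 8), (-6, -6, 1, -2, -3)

Forward elimination:
R2 <- R2 - (6/7)*R1:  [    0  -5/7    -1  60/7   8/7 ]
R3 <- R3 - (3/7)*R1:  [    0   8/7    -7  30/7  74/7 ]
R4 <- R4 - (-6/7)*R1:  [     0  -72/7      1  -32/7  -57/7 ]
R3 <- R3 - (-8/5)*R2:  [     0      0  -43/5     18   62/5 ]
R4 <- R4 - (72/5)*R2:  [      0       0    77/5    -128  -123/5 ]
R4 <- R4 - (-77/43)*R3:  [        0         0         0  -4118/43   -103/43 ]
Row echelon form:
[ 7    -5      0        -3       -6 ]
[ 0  -5/7     -1      60/7      8/7 ]
[ 0     0  -43/5        18     62/5 ]
[ 0     0      0  -4118/43  -103/43 ]

REF = [7 -5 0 -3 -6; 0 -5/7 -1 60/7 8/7; 0 0 -43/5 18 62/5; 0 0 0 -4118/43 -103/43]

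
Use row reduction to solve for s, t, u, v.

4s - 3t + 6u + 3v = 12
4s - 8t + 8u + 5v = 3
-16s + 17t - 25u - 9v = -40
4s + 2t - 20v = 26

(0, 3, 4, -1)

Forward elimination on [A|b]:
R2 <- R2 - (1)*R1:  [  0  -5   2   2  -9 ]
R3 <- R3 - (-4)*R1:  [  0   5  -1   3   8 ]
R4 <- R4 - (1)*R1:  [   0    5   -6  -23   14 ]
R3 <- R3 - (-1)*R2:  [  0   0   1   5  -1 ]
R4 <- R4 - (-1)*R2:  [   0    0   -4  -21    5 ]
R4 <- R4 - (-4)*R3:  [  0   0   0  -1   1 ]
Row echelon form:
[ 4  -3  6   3  |  12 ]
[ 0  -5  2   2  |  -9 ]
[ 0   0  1   5  |  -1 ]
[ 0   0  0  -1  |   1 ]
Back-substitution:
v = (1) / -1 = -1
u = (-1 - (5)*(-1)) / 1 = 4
t = (-9 - (2)*(4) - (2)*(-1)) / -5 = 3
s = (12 - (-3)*(3) - (6)*(4) - (3)*(-1)) / 4 = 0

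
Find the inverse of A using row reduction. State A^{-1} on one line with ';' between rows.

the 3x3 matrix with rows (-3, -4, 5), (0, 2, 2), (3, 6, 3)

Gauss-Jordan on [A | I]:
R1 <- (1/-3)*R1:  [    1   4/3  -5/3  |  -1/3     0     0 ]
R3 <- R3 - (3)*R1:  [ 0  2  8  |  1  0  1 ]
R2 <- (1/2)*R2:  [   0    1    1  |    0  1/2    0 ]
R1 <- R1 - (4/3)*R2:  [    1     0    -3  |  -1/3  -2/3     0 ]
R3 <- R3 - (2)*R2:  [  0   0   6  |   1  -1   1 ]
R3 <- (1/6)*R3:  [    0     0     1  |   1/6  -1/6   1/6 ]
R1 <- R1 - (-3)*R3:  [    1     0     0  |   1/6  -7/6   1/2 ]
R2 <- R2 - (1)*R3:  [    0     1     0  |  -1/6   2/3  -1/6 ]
Right block of [I | A^{-1}] is the inverse:
[  1/6  -7/6   1/2 ]
[ -1/6   2/3  -1/6 ]
[  1/6  -1/6   1/6 ]

inverse = [1/6 -7/6 1/2; -1/6 2/3 -1/6; 1/6 -1/6 1/6]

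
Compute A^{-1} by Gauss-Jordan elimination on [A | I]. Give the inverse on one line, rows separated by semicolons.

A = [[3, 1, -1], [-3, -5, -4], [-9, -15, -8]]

inverse = [5/12 -23/48 3/16; -1/4 11/16 -5/16; 0 -3/4 1/4]

Gauss-Jordan on [A | I]:
R1 <- (1/3)*R1:  [    1   1/3  -1/3  |   1/3     0     0 ]
R2 <- R2 - (-3)*R1:  [  0  -4  -5  |   1   1   0 ]
R3 <- R3 - (-9)*R1:  [   0  -12  -11  |    3    0    1 ]
R2 <- (1/-4)*R2:  [    0     1   5/4  |  -1/4  -1/4     0 ]
R1 <- R1 - (1/3)*R2:  [    1     0  -3/4  |  5/12  1/12     0 ]
R3 <- R3 - (-12)*R2:  [  0   0   4  |   0  -3   1 ]
R3 <- (1/4)*R3:  [    0     0     1  |     0  -3/4   1/4 ]
R1 <- R1 - (-3/4)*R3:  [      1       0       0  |    5/12  -23/48    3/16 ]
R2 <- R2 - (5/4)*R3:  [     0      1      0  |   -1/4  11/16  -5/16 ]
Right block of [I | A^{-1}] is the inverse:
[ 5/12  -23/48   3/16 ]
[ -1/4   11/16  -5/16 ]
[    0    -3/4    1/4 ]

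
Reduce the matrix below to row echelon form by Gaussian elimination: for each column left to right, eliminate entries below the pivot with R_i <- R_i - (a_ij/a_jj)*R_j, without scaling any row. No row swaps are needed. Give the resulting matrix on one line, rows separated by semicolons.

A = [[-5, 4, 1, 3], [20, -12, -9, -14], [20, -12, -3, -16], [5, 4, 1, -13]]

Forward elimination:
R2 <- R2 - (-4)*R1:  [  0   4  -5  -2 ]
R3 <- R3 - (-4)*R1:  [  0   4   1  -4 ]
R4 <- R4 - (-1)*R1:  [   0    8    2  -10 ]
R3 <- R3 - (1)*R2:  [  0   0   6  -2 ]
R4 <- R4 - (2)*R2:  [  0   0  12  -6 ]
R4 <- R4 - (2)*R3:  [  0   0   0  -2 ]
Row echelon form:
[ -5  4   1   3 ]
[  0  4  -5  -2 ]
[  0  0   6  -2 ]
[  0  0   0  -2 ]

REF = [-5 4 1 3; 0 4 -5 -2; 0 0 6 -2; 0 0 0 -2]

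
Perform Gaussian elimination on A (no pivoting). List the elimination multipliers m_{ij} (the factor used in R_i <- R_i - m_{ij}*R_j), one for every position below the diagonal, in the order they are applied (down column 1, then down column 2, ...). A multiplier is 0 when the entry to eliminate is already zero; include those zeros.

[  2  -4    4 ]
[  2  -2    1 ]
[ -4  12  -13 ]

Forward elimination:
R2 <- R2 - (1)*R1:  [  0   2  -3 ]
R3 <- R3 - (-2)*R1:  [  0   4  -5 ]
R3 <- R3 - (2)*R2:  [ 0  0  1 ]
Multipliers (in order of application): m_{21} = 1, m_{31} = -2, m_{32} = 2

multipliers: 1, -2, 2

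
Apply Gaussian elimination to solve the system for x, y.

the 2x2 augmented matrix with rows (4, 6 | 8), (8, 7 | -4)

Forward elimination on [A|b]:
R2 <- R2 - (2)*R1:  [   0   -5  -20 ]
Row echelon form:
[ 4   6  |    8 ]
[ 0  -5  |  -20 ]
Back-substitution:
y = (-20) / -5 = 4
x = (8 - (6)*(4)) / 4 = -4

(-4, 4)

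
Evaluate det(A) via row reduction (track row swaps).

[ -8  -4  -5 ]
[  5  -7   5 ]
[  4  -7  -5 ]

Forward elimination:
R2 <- R2 - (-5/8)*R1:  [     0  -19/2   15/8 ]
R3 <- R3 - (-1/2)*R1:  [     0     -9  -15/2 ]
R3 <- R3 - (18/19)*R2:  [       0        0  -705/76 ]
Upper-triangular form:
[ -8     -4       -5 ]
[  0  -19/2     15/8 ]
[  0      0  -705/76 ]
det(A) = (-1)^0 * (-8) * (-19/2) * (-705/76) = -705  (0 row swaps -> sign +1)

det(A) = -705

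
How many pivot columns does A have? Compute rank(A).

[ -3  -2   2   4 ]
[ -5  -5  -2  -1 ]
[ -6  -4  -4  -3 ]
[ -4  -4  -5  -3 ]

rank(A) = 4

Row reduction:
R2 <- R2 - (5/3)*R1:  [     0   -5/3  -16/3  -23/3 ]
R3 <- R3 - (2)*R1:  [   0    0   -8  -11 ]
R4 <- R4 - (4/3)*R1:  [     0   -4/3  -23/3  -25/3 ]
R4 <- R4 - (4/5)*R2:  [     0      0  -17/5  -11/5 ]
R4 <- R4 - (17/40)*R3:  [     0      0      0  99/40 ]
Row echelon form:
[ -3    -2      2      4 ]
[  0  -5/3  -16/3  -23/3 ]
[  0     0     -8    -11 ]
[  0     0      0  99/40 ]
Nonzero rows / pivot columns: 4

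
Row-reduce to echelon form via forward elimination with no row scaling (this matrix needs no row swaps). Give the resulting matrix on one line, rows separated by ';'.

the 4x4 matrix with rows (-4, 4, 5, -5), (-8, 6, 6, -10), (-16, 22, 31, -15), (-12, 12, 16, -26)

Forward elimination:
R2 <- R2 - (2)*R1:  [  0  -2  -4   0 ]
R3 <- R3 - (4)*R1:  [  0   6  11   5 ]
R4 <- R4 - (3)*R1:  [   0    0    1  -11 ]
R3 <- R3 - (-3)*R2:  [  0   0  -1   5 ]
R4 <- R4 - (-1)*R3:  [  0   0   0  -6 ]
Row echelon form:
[ -4   4   5  -5 ]
[  0  -2  -4   0 ]
[  0   0  -1   5 ]
[  0   0   0  -6 ]

REF = [-4 4 5 -5; 0 -2 -4 0; 0 0 -1 5; 0 0 0 -6]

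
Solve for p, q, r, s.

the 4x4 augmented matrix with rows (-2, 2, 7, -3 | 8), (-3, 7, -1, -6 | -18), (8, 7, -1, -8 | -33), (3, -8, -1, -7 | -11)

(-1, -1, 2, 2)

Forward elimination on [A|b]:
R2 <- R2 - (3/2)*R1:  [     0      4  -23/2   -3/2    -30 ]
R3 <- R3 - (-4)*R1:  [   0   15   27  -20   -1 ]
R4 <- R4 - (-3/2)*R1:  [     0     -5   19/2  -23/2      1 ]
R3 <- R3 - (15/4)*R2:  [      0       0   561/8  -115/8   223/2 ]
R4 <- R4 - (-5/4)*R2:  [      0       0   -39/8  -107/8   -73/2 ]
R4 <- R4 - (-13/187)*R3:  [         0          0          0  -2688/187  -5376/187 ]
Row echelon form:
[ -2  2      7         -3  |          8 ]
[  0  4  -23/2       -3/2  |        -30 ]
[  0  0  561/8     -115/8  |      223/2 ]
[  0  0      0  -2688/187  |  -5376/187 ]
Back-substitution:
s = (-5376/187) / (-2688/187) = 2
r = (223/2 - (-115/8)*(2)) / (561/8) = 2
q = (-30 - (-23/2)*(2) - (-3/2)*(2)) / 4 = -1
p = (8 - (2)*(-1) - (7)*(2) - (-3)*(2)) / -2 = -1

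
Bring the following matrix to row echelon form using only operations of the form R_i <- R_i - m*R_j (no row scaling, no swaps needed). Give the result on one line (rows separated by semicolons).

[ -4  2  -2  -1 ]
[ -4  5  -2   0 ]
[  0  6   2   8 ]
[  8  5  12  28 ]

Forward elimination:
R2 <- R2 - (1)*R1:  [ 0  3  0  1 ]
R4 <- R4 - (-2)*R1:  [  0   9   8  26 ]
R3 <- R3 - (2)*R2:  [ 0  0  2  6 ]
R4 <- R4 - (3)*R2:  [  0   0   8  23 ]
R4 <- R4 - (4)*R3:  [  0   0   0  -1 ]
Row echelon form:
[ -4  2  -2  -1 ]
[  0  3   0   1 ]
[  0  0   2   6 ]
[  0  0   0  -1 ]

REF = [-4 2 -2 -1; 0 3 0 1; 0 0 2 6; 0 0 0 -1]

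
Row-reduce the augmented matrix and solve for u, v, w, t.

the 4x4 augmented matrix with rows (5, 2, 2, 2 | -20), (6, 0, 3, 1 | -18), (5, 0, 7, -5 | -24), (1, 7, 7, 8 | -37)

Forward elimination on [A|b]:
R2 <- R2 - (6/5)*R1:  [     0  -12/5    3/5   -7/5      6 ]
R3 <- R3 - (1)*R1:  [  0  -2   5  -7  -4 ]
R4 <- R4 - (1/5)*R1:  [    0  33/5  33/5  38/5   -33 ]
R3 <- R3 - (5/6)*R2:  [     0      0    9/2  -35/6     -9 ]
R4 <- R4 - (-11/4)*R2:  [     0      0   33/4   15/4  -33/2 ]
R4 <- R4 - (11/6)*R3:  [     0      0      0  130/9      0 ]
Row echelon form:
[ 5      2    2      2  |  -20 ]
[ 0  -12/5  3/5   -7/5  |    6 ]
[ 0      0  9/2  -35/6  |   -9 ]
[ 0      0    0  130/9  |    0 ]
Back-substitution:
t = (0) / (130/9) = 0
w = (-9 - (-35/6)*(0)) / (9/2) = -2
v = (6 - (3/5)*(-2) - (-7/5)*(0)) / (-12/5) = -3
u = (-20 - (2)*(-3) - (2)*(-2) - (2)*(0)) / 5 = -2

(-2, -3, -2, 0)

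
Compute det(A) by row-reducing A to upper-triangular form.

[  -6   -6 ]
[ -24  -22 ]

det(A) = -12

Forward elimination:
R2 <- R2 - (4)*R1:  [ 0  2 ]
Upper-triangular form:
[ -6  -6 ]
[  0   2 ]
det(A) = (-1)^0 * (-6) * (2) = -12  (0 row swaps -> sign +1)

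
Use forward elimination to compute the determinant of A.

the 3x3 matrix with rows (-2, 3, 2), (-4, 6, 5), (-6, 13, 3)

det(A) = 8

Forward elimination:
R2 <- R2 - (2)*R1:  [ 0  0  1 ]
R3 <- R3 - (3)*R1:  [  0   4  -3 ]
R2 <-> R3   (pivot in column 2 was zero)
[ -2  3   2 ]
[  0  4  -3 ]
[  0  0   1 ]
Upper-triangular form:
[ -2  3   2 ]
[  0  4  -3 ]
[  0  0   1 ]
det(A) = (-1)^1 * (-2) * (4) * (1) = 8  (1 row swap -> sign -1)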